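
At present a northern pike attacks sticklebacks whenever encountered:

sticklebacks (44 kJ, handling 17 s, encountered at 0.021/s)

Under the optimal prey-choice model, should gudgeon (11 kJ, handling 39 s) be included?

No

Current rate: (0.021×44)/(1 + 0.021×17) = 0.6809 kJ/s.
Profitability of gudgeon: 11/39 = 0.2821 kJ/s.
0.2821 < 0.6809, so adding gudgeon would lower the average — exclude it.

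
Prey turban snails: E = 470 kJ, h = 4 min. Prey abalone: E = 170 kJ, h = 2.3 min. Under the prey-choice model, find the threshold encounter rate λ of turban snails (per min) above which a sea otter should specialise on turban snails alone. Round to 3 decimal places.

At the threshold, the rate on turban snails alone equals the profitability of abalone: λ·470/(1 + λ·4) = 170/2.3 = 73.91.
Rearranging, λ(470 − 73.91×4) = 73.91, so λ = 73.91/174.3 = 0.4239 per min.

0.424 per min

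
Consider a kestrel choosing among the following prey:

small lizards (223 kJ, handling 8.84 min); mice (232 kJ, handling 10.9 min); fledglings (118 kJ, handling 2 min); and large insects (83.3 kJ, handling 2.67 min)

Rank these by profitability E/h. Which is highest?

fledglings

In descending order of E/h:
fledglings: 118/2 = 59 kJ/min
large insects: 83.3/2.67 = 31.2 kJ/min
small lizards: 223/8.84 = 25.2 kJ/min
mice: 232/10.9 = 21.3 kJ/min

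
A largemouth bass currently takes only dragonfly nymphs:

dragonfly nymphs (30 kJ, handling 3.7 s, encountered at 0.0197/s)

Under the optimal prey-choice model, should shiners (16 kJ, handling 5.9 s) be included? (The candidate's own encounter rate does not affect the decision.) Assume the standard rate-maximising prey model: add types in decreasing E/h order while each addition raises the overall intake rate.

On dragonfly nymphs alone, R = ΣλE/(1+Σλh) = 0.591/1.073 = 0.5508 kJ/s.
shiners: E/h = 16/5.9 = 2.712 kJ/s.
2.712 > 0.5508, so adding shiners raises the average — include it.

Yes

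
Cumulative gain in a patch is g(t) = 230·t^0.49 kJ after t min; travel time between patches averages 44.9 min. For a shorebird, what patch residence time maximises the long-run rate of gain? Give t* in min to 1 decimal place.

43.1 min

By the marginal value theorem, leave when the instantaneous gain rate g'(t) equals the habitat-wide average g(t)/(T + t).
g'(t) = 0.49·230·t^-0.51. Setting 0.49·230·t^-0.51 = 230·t^0.49/(44.9+t) gives 0.49(44.9+t) = t, so 0.51·t = 0.49×44.9.
t* = 0.49×44.9/0.51 = 43.14 min.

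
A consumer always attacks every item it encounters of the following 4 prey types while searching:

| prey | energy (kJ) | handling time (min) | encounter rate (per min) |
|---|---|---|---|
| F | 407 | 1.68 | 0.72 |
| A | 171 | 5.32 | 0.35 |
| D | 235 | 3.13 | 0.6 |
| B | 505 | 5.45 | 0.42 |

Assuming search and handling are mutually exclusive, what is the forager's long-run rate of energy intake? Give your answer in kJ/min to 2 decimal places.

85.69 kJ/min

Energy encountered per unit search time: 0.72×407 + 0.35×171 + 0.6×235 + 0.42×505 = 706 kJ/min.
Handling time per unit search time: 0.72×1.68 + 0.35×5.32 + 0.6×3.13 + 0.42×5.45 = 7.239.
Rate = 706/(1 + 7.239) = 85.69 kJ/min.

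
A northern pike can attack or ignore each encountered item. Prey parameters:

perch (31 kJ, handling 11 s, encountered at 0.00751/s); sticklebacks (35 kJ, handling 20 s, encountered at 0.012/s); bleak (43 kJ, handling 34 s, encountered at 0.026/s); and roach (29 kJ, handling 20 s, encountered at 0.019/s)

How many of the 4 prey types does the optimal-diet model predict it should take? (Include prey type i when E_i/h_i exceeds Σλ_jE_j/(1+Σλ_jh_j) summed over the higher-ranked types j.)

Profitabilities (E/h, kJ/s): perch 2.82, sticklebacks 1.75, roach 1.45, bleak 1.26. Add prey in this order while the next type's profitability exceeds the intake rate on those already taken.
Rate on top 1: 0.215. sticklebacks: 1.75 > 0.215 → include.
Rate on top 2: 0.4936. roach: 1.45 > 0.4936 → include.
Rate on top 3: 0.707. bleak: 1.26 > 0.707 → include.
Optimal diet: perch, sticklebacks, roach, bleak — 4 of 4 types.

4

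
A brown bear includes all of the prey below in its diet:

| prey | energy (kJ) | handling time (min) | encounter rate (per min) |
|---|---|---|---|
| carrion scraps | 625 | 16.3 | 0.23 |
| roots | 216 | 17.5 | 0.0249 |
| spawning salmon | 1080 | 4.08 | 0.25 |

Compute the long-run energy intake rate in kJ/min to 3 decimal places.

R = (0.23×625 + 0.0249×216 + 0.25×1080) / (1 + 0.23×16.3 + 0.0249×17.5 + 0.25×4.08) = 419.1/6.205 = 67.55 kJ/min.

67.550 kJ/min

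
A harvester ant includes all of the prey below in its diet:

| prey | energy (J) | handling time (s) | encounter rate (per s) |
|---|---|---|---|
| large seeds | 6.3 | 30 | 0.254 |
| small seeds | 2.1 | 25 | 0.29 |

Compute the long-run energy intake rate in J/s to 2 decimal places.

0.14 J/s

Energy encountered per unit search time: 0.254×6.3 + 0.29×2.1 = 2.209 J/s.
Handling time per unit search time: 0.254×30 + 0.29×25 = 14.87.
Rate = 2.209/(1 + 14.87) = 0.1392 J/s.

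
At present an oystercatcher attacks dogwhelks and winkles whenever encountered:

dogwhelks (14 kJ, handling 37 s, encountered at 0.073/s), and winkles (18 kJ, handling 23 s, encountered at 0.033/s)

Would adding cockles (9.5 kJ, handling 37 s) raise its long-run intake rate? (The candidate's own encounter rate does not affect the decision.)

No

Intake rate on the current diet: R = (0.073×14 + 0.033×18) / (1 + 0.073×37 + 0.033×23) = 1.616/4.46 = 0.3623 kJ/s.
cockles: E/h = 9.5/37 = 0.2568 kJ/s.
0.2568 < 0.3623, so adding cockles would lower the average — exclude it.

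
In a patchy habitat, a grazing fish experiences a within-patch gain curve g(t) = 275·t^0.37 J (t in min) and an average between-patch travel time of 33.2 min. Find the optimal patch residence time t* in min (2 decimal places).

By the marginal value theorem, leave when the instantaneous gain rate g'(t) equals the habitat-wide average g(t)/(T + t).
g'(t) = 0.37·275·t^-0.63. Setting 0.37·275·t^-0.63 = 275·t^0.37/(33.2+t) gives 0.37(33.2+t) = t, so 0.63·t = 0.37×33.2.
t* = 0.37×33.2/0.63 = 19.5 min.

19.50 min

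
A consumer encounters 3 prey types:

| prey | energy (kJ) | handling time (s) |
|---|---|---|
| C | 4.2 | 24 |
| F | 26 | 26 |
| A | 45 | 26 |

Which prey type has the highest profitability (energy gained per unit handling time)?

In descending order of E/h:
A: 45/26 = 1.73 kJ/s
F: 26/26 = 1 kJ/s
C: 4.2/24 = 0.175 kJ/s

A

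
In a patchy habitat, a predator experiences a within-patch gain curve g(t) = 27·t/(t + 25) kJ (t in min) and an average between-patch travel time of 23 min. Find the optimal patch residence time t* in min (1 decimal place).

24.0 min

Maximise g(t)/(T+t): set derivative to zero → g'(t)(T+t) = g(t).
g'(t) = 27·25/(t + 25)². Setting 27·25/(t+25)² = 27t/[(t+25)(23+t)] gives 25(23+t) = t(t+25), so t² = 25×23 = 575.
t* = √575 = 23.98 min.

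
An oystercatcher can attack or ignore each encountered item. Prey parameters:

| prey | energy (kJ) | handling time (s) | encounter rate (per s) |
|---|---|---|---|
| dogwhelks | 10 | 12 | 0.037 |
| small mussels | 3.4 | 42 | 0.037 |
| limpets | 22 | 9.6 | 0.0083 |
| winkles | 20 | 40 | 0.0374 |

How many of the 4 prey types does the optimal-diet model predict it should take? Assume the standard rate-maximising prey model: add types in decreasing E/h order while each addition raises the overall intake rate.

3

Profitabilities (E/h, kJ/s): limpets 2.29, dogwhelks 0.833, winkles 0.5, small mussels 0.081. Add prey in this order while the next type's profitability exceeds the intake rate on those already taken.
Rate on top 1: 0.1691. dogwhelks: 0.833 > 0.1691 → include.
Rate on top 2: 0.3627. winkles: 0.5 > 0.3627 → include.
Rate on top 3: 0.4307. small mussels: 0.081 < 0.4307 → exclude; stop.
Optimal diet: limpets, dogwhelks, winkles — 3 of 4 types.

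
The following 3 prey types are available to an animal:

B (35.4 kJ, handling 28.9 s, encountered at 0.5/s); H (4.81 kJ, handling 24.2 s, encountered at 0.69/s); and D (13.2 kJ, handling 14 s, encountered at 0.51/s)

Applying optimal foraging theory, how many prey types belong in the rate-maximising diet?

Rank by E/h (kJ/s): B 1.22, D 0.943, H 0.199. Include each in turn until the next type's E/h falls below the running intake rate.
Rate on top 1: 1.146. D: 0.943 < 1.146 → exclude; stop.
Optimal diet: B — 1 of 3 types.

1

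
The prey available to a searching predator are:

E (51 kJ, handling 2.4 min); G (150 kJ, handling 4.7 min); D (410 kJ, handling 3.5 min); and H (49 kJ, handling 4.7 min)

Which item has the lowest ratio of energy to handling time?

In descending order of E/h:
D: 410/3.5 = 117 kJ/min
G: 150/4.7 = 31.9 kJ/min
E: 51/2.4 = 21.2 kJ/min
H: 49/4.7 = 10.4 kJ/min

H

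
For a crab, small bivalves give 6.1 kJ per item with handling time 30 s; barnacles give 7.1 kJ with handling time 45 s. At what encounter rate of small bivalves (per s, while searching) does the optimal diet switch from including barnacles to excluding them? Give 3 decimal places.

Drop barnacles once their profitability E₂/h₂ falls below the rate achievable on small bivalves alone: E₂/h₂ = λE₁/(1 + λh₁).
Solve for λ: λE₁h₂ = E₂(1 + λh₁) → λ(E₁h₂ − E₂h₁) = E₂ → λ = E₂/(E₁h₂ − E₂h₁).
λ = 7.1/(6.1×45 − 7.1×30) = 7.1/61.5 = 0.1154 per s.

0.115 per s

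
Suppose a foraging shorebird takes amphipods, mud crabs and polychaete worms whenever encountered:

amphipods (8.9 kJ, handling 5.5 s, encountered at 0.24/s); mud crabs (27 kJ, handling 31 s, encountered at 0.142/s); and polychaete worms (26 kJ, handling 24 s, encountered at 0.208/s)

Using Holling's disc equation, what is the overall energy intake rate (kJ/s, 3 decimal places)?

R = Σλ_iE_i / (1 + Σλ_ih_i)
Numerator: 0.24×8.9 + 0.142×27 + 0.208×26 = 11.38
Denominator: 1 + 0.24×5.5 + 0.142×31 + 0.208×24 = 11.71
R = 11.38/11.71 = 0.9713 kJ/s

0.971 kJ/s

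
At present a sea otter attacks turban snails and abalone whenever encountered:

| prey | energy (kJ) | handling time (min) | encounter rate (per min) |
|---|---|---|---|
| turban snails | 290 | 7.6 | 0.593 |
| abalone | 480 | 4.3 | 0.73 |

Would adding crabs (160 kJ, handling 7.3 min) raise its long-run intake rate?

No

Current rate: (0.593×290 + 0.73×480)/(1 + 0.593×7.6 + 0.73×4.3) = 60.42 kJ/min.
crabs: E/h = 160/7.3 = 21.92 kJ/min.
21.92 < 60.42, so adding crabs would lower the average — exclude it.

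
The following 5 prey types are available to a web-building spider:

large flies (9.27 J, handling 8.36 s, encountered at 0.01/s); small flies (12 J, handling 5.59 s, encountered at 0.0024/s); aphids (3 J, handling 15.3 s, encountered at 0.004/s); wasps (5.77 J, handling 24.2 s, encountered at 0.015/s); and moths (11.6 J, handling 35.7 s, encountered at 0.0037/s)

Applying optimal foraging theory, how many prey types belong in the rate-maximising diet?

5

E/h in descending order: small flies 2.15, large flies 1.11, moths 0.325, wasps 0.238, aphids 0.196 J/s. The optimal diet is the largest prefix of this list for which every included type satisfies E_i/h_i > R on the types above it.
Rate on top 1: 0.02842. large flies: 1.11 > 0.02842 → include.
Rate on top 2: 0.1108. moths: 0.325 > 0.1108 → include.
Rate on top 3: 0.1338. wasps: 0.238 > 0.1338 → include.
Rate on top 4: 0.1576. aphids: 0.196 > 0.1576 → include.
Optimal diet: small flies, large flies, moths, wasps, aphids — 5 of 5 types.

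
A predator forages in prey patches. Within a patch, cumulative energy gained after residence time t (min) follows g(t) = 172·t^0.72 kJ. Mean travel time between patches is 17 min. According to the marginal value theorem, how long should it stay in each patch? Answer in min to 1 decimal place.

By the marginal value theorem, leave when the instantaneous gain rate g'(t) equals the habitat-wide average g(t)/(T + t).
g'(t) = 0.72·172·t^-0.28. Setting 0.72·172·t^-0.28 = 172·t^0.72/(17+t) gives 0.72(17+t) = t, so 0.28·t = 0.72×17.
t* = 0.72×17/0.28 = 43.71 min.

43.7 min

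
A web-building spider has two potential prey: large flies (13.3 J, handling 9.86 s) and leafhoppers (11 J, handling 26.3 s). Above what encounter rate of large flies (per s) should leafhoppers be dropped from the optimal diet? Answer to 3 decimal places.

The zero-one rule: include leafhoppers iff E₂/h₂ > λE₁/(1+λh₁). Equality gives the switch point.
λE₁h₂ = E₂ + λE₂h₁ ⇒ λ = E₂/(E₁h₂ − E₂h₁) = 11/(349.8 − 108.5) = 0.04558 per s.

0.046 per s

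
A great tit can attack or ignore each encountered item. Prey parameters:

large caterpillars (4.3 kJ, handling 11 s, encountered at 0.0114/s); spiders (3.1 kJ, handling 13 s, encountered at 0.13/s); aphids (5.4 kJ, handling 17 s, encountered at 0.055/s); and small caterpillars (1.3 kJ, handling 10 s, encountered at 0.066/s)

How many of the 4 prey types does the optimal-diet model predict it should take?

3

Rank by E/h (kJ/s): large caterpillars 0.391, aphids 0.318, spiders 0.238, small caterpillars 0.13. Include each in turn until the next type's E/h falls below the running intake rate.
Rate on top 1: 0.04356. aphids: 0.318 > 0.04356 → include.
Rate on top 2: 0.1679. spiders: 0.238 > 0.1679 → include.
Rate on top 3: 0.1997. small caterpillars: 0.13 < 0.1997 → exclude; stop.
Optimal diet: large caterpillars, aphids, spiders — 3 of 4 types.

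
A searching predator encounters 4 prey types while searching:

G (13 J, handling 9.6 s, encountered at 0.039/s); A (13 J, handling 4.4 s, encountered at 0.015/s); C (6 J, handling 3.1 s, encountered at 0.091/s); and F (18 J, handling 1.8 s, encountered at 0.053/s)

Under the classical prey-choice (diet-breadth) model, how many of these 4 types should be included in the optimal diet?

4

Profitabilities (E/h, J/s): F 10, A 2.95, C 1.94, G 1.35. Add prey in this order while the next type's profitability exceeds the intake rate on those already taken.
Rate on top 1: 0.8709. A: 2.95 > 0.8709 → include.
Rate on top 2: 0.9893. C: 1.94 > 0.9893 → include.
Rate on top 3: 1.174. G: 1.35 > 1.174 → include.
Optimal diet: F, A, C, G — 4 of 4 types.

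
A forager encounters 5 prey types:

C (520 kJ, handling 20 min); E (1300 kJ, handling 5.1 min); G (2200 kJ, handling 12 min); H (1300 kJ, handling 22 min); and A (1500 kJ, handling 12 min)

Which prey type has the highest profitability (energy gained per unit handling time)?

E

In descending order of E/h:
E: 1300/5.1 = 255 kJ/min
G: 2200/12 = 183 kJ/min
A: 1500/12 = 125 kJ/min
H: 1300/22 = 59.1 kJ/min
C: 520/20 = 26 kJ/min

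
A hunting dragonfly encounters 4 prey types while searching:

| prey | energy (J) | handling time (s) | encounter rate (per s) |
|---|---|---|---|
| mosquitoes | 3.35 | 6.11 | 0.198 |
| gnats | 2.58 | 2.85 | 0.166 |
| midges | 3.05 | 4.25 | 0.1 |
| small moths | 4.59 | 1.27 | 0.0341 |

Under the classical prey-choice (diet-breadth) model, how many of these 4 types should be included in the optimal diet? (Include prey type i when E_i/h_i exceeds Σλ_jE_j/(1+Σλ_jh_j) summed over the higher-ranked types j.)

Profitabilities (E/h, J/s): small moths 3.61, gnats 0.905, midges 0.718, mosquitoes 0.548. Add prey in this order while the next type's profitability exceeds the intake rate on those already taken.
Rate on top 1: 0.15. gnats: 0.905 > 0.15 → include.
Rate on top 2: 0.3856. midges: 0.718 > 0.3856 → include.
Rate on top 3: 0.4583. mosquitoes: 0.548 > 0.4583 → include.
Optimal diet: small moths, gnats, midges, mosquitoes — 4 of 4 types.

4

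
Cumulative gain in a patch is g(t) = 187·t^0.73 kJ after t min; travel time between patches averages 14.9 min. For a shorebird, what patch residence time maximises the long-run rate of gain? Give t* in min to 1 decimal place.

Maximise g(t)/(T+t): set derivative to zero → g'(t)(T+t) = g(t).
g'(t) = 0.73·187·t^-0.27. Setting 0.73·187·t^-0.27 = 187·t^0.73/(14.9+t) gives 0.73(14.9+t) = t, so 0.27·t = 0.73×14.9.
t* = 0.73×14.9/0.27 = 40.29 min.

40.3 min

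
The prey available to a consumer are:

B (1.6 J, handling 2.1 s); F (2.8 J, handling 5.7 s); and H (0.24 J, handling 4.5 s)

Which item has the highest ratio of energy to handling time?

B

Profitability E/h (J/s): B = 1.6/2.1 = 0.762, F = 2.8/5.7 = 0.491, H = 0.24/4.5 = 0.0533.
Ranked: B > F > H.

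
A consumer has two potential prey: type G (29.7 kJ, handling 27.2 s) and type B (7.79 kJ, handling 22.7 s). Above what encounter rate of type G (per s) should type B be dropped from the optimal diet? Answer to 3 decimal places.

0.017 per s

Drop type B once their profitability E₂/h₂ falls below the rate achievable on type G alone: E₂/h₂ = λE₁/(1 + λh₁).
Solve for λ: λE₁h₂ = E₂(1 + λh₁) → λ(E₁h₂ − E₂h₁) = E₂ → λ = E₂/(E₁h₂ − E₂h₁).
λ = 7.79/(29.7×22.7 − 7.79×27.2) = 7.79/462.3 = 0.01685 per s.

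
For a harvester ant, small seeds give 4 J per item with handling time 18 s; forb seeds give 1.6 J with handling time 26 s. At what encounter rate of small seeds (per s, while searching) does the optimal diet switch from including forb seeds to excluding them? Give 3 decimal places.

At the threshold, the rate on small seeds alone equals the profitability of forb seeds: λ·4/(1 + λ·18) = 1.6/26 = 0.06154.
Rearranging, λ(4 − 0.06154×18) = 0.06154, so λ = 0.06154/2.892 = 0.02128 per s.

0.021 per s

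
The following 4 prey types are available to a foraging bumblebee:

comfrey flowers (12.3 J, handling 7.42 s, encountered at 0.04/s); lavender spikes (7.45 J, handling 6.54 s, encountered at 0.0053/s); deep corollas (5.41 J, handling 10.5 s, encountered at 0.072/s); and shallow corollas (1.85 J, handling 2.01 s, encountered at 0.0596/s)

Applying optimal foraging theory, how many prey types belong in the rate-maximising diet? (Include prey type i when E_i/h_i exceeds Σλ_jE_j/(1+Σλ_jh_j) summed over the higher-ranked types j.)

4

E/h in descending order: comfrey flowers 1.66, lavender spikes 1.14, shallow corollas 0.92, deep corollas 0.515 J/s. The optimal diet is the largest prefix of this list for which every included type satisfies E_i/h_i > R on the types above it.
Rate on top 1: 0.3794. lavender spikes: 1.14 > 0.3794 → include.
Rate on top 2: 0.3992. shallow corollas: 0.92 > 0.3992 → include.
Rate on top 3: 0.4422. deep corollas: 0.515 > 0.4422 → include.
Optimal diet: comfrey flowers, lavender spikes, shallow corollas, deep corollas — 4 of 4 types.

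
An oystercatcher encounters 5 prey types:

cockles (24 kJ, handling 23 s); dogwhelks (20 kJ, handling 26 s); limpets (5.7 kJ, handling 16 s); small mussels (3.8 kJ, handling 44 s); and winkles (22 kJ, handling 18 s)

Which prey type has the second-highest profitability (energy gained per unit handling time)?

cockles

In descending order of E/h:
winkles: 22/18 = 1.22 kJ/s
cockles: 24/23 = 1.04 kJ/s
dogwhelks: 20/26 = 0.769 kJ/s
limpets: 5.7/16 = 0.356 kJ/s
small mussels: 3.8/44 = 0.0864 kJ/s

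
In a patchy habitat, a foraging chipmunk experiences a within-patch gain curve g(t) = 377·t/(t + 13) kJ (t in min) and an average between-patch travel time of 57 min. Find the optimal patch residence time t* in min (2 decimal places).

27.22 min

Maximise g(t)/(T+t): set derivative to zero → g'(t)(T+t) = g(t).
g'(t) = 377·13/(t + 13)². Setting 377·13/(t+13)² = 377t/[(t+13)(57+t)] gives 13(57+t) = t(t+13), so t² = 13×57 = 741.
t* = √741 = 27.22 min.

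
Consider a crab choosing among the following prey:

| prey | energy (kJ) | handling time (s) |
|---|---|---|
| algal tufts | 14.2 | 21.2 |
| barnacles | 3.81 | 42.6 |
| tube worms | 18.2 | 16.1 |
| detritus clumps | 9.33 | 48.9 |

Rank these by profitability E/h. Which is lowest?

barnacles

Profitability E/h (kJ/s): algal tufts = 14.2/21.2 = 0.67, barnacles = 3.81/42.6 = 0.0894, tube worms = 18.2/16.1 = 1.13, detritus clumps = 9.33/48.9 = 0.191.
Ranked: tube worms > algal tufts > detritus clumps > barnacles.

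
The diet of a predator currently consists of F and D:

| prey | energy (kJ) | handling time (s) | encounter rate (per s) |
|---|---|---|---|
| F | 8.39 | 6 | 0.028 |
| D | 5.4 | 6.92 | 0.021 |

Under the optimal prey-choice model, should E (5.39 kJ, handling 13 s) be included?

Intake rate on the current diet: R = (0.028×8.39 + 0.021×5.4) / (1 + 0.028×6 + 0.021×6.92) = 0.3483/1.313 = 0.2652 kJ/s.
E: E/h = 5.39/13 = 0.4146 kJ/s.
Since 0.4146 > R, including E increases the long-run rate.

Yes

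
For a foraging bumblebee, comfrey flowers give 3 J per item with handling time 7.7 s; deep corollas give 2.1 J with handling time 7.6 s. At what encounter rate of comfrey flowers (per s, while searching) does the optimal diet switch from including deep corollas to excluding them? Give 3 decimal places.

0.317 per s

Drop deep corollas once their profitability E₂/h₂ falls below the rate achievable on comfrey flowers alone: E₂/h₂ = λE₁/(1 + λh₁).
Solve for λ: λE₁h₂ = E₂(1 + λh₁) → λ(E₁h₂ − E₂h₁) = E₂ → λ = E₂/(E₁h₂ − E₂h₁).
λ = 2.1/(3×7.6 − 2.1×7.7) = 2.1/6.63 = 0.3167 per s.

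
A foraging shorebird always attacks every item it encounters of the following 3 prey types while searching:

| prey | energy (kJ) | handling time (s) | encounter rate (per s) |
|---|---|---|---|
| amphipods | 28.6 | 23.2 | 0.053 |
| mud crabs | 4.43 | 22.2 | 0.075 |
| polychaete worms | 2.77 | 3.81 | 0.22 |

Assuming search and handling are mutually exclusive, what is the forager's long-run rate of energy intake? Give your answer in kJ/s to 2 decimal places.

0.52 kJ/s

Energy encountered per unit search time: 0.053×28.6 + 0.075×4.43 + 0.22×2.77 = 2.457 kJ/s.
Handling time per unit search time: 0.053×23.2 + 0.075×22.2 + 0.22×3.81 = 3.733.
Rate = 2.457/(1 + 3.733) = 0.5192 kJ/s.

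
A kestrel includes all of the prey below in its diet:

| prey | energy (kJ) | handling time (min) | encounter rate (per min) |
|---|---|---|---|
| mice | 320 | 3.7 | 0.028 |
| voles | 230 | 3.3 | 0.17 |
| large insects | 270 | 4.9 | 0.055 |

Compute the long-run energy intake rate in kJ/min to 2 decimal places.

R = (0.028×320 + 0.17×230 + 0.055×270) / (1 + 0.028×3.7 + 0.17×3.3 + 0.055×4.9) = 62.91/1.934 = 32.53 kJ/min.

32.53 kJ/min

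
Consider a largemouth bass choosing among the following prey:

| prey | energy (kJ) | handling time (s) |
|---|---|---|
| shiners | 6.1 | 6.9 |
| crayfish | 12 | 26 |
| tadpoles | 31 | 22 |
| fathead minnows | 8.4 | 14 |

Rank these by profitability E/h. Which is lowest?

In descending order of E/h:
tadpoles: 31/22 = 1.41 kJ/s
shiners: 6.1/6.9 = 0.884 kJ/s
fathead minnows: 8.4/14 = 0.6 kJ/s
crayfish: 12/26 = 0.462 kJ/s

crayfish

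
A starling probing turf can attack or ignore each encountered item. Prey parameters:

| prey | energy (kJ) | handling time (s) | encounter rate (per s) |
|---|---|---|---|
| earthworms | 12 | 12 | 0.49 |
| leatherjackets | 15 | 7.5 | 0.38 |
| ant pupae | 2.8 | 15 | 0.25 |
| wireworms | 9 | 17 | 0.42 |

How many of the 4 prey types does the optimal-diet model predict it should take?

Profitabilities (E/h, kJ/s): leatherjackets 2, earthworms 1, wireworms 0.529, ant pupae 0.187. Add prey in this order while the next type's profitability exceeds the intake rate on those already taken.
Rate on top 1: 1.481. earthworms: 1 < 1.481 → exclude; stop.
Optimal diet: leatherjackets — 1 of 4 types.

1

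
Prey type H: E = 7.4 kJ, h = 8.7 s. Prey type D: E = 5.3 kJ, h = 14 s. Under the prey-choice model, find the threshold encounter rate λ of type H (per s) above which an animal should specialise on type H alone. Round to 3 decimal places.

0.092 per s

At the threshold, the rate on type H alone equals the profitability of type D: λ·7.4/(1 + λ·8.7) = 5.3/14 = 0.3786.
Rearranging, λ(7.4 − 0.3786×8.7) = 0.3786, so λ = 0.3786/4.106 = 0.09219 per s.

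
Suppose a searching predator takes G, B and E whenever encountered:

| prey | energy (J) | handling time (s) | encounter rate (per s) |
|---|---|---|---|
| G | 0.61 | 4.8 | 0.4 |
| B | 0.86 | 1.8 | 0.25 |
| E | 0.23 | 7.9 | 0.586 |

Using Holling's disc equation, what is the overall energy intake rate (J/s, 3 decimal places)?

R = Σλ_iE_i / (1 + Σλ_ih_i)
Numerator: 0.4×0.61 + 0.25×0.86 + 0.586×0.23 = 0.5938
Denominator: 1 + 0.4×4.8 + 0.25×1.8 + 0.586×7.9 = 7.999
R = 0.5938/7.999 = 0.07423 J/s

0.074 J/s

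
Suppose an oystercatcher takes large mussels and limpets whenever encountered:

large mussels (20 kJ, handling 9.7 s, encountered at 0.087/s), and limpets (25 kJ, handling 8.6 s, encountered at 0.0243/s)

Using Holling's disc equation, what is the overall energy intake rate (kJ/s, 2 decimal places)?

1.14 kJ/s

R = (0.087×20 + 0.0243×25) / (1 + 0.087×9.7 + 0.0243×8.6) = 2.347/2.053 = 1.144 kJ/s.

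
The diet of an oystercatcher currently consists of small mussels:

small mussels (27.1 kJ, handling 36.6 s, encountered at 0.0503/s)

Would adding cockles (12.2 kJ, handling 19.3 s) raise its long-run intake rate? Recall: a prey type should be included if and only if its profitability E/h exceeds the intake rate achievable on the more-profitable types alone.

Intake rate on the current diet: R = (0.0503×27.1) / (1 + 0.0503×36.6) = 1.363/2.841 = 0.4798 kJ/s.
Profitability of cockles: 12.2/19.3 = 0.6321 kJ/s.
Since 0.6321 > R, including cockles increases the long-run rate.

Yes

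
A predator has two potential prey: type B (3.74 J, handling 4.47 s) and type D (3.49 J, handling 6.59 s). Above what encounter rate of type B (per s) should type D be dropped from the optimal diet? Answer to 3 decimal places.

The zero-one rule: include type D iff E₂/h₂ > λE₁/(1+λh₁). Equality gives the switch point.
λE₁h₂ = E₂ + λE₂h₁ ⇒ λ = E₂/(E₁h₂ − E₂h₁) = 3.49/(24.65 − 15.6) = 0.3858 per s.

0.386 per s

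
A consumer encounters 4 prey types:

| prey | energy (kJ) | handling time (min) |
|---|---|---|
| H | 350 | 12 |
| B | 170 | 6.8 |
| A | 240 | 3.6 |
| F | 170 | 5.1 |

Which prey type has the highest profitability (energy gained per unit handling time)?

A

Profitability E/h (kJ/min): H = 350/12 = 29.2, B = 170/6.8 = 25, A = 240/3.6 = 66.7, F = 170/5.1 = 33.3.
Ranked: A > F > H > B.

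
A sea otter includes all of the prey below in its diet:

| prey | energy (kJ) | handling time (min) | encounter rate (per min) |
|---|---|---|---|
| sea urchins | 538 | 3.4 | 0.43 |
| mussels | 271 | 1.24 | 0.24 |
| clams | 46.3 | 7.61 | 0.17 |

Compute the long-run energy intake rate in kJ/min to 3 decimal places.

75.063 kJ/min

R = (0.43×538 + 0.24×271 + 0.17×46.3) / (1 + 0.43×3.4 + 0.24×1.24 + 0.17×7.61) = 304.3/4.053 = 75.06 kJ/min.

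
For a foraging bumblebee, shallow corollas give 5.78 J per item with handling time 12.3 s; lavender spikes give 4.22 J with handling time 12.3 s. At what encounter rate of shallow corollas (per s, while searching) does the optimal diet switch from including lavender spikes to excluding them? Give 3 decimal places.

0.220 per s

At the threshold, the rate on shallow corollas alone equals the profitability of lavender spikes: λ·5.78/(1 + λ·12.3) = 4.22/12.3 = 0.3431.
Rearranging, λ(5.78 − 0.3431×12.3) = 0.3431, so λ = 0.3431/1.56 = 0.2199 per s.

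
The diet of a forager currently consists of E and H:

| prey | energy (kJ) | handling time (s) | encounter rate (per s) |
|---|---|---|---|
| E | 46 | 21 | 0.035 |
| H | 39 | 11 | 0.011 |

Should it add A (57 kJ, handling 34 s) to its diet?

On E and H alone, R = ΣλE/(1+Σλh) = 2.039/1.856 = 1.099 kJ/s.
A: E/h = 57/34 = 1.676 kJ/s.
Since 1.676 > R, including A increases the long-run rate.

Yes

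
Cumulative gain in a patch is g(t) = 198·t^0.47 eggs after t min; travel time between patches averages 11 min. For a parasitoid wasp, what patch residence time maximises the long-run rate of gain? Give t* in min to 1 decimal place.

By the marginal value theorem, leave when the instantaneous gain rate g'(t) equals the habitat-wide average g(t)/(T + t).
g'(t) = 0.47·198·t^-0.53. Setting 0.47·198·t^-0.53 = 198·t^0.47/(11+t) gives 0.47(11+t) = t, so 0.53·t = 0.47×11.
t* = 0.47×11/0.53 = 9.755 min.

9.8 min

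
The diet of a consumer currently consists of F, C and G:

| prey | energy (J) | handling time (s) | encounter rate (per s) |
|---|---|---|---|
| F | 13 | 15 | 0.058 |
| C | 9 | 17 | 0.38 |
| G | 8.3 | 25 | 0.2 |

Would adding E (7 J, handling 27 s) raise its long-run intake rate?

No

Intake rate on the current diet: R = (0.058×13 + 0.38×9 + 0.2×8.3) / (1 + 0.058×15 + 0.38×17 + 0.2×25) = 5.834/13.33 = 0.4377 J/s.
Profitability of E: 7/27 = 0.2593 J/s.
0.2593 < 0.4377, so adding E would lower the average — exclude it.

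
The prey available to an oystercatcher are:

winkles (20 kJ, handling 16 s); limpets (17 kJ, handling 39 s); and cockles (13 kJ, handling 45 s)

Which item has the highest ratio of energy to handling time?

winkles

Profitability E/h (kJ/s): winkles = 20/16 = 1.25, limpets = 17/39 = 0.436, cockles = 13/45 = 0.289.
Ranked: winkles > limpets > cockles.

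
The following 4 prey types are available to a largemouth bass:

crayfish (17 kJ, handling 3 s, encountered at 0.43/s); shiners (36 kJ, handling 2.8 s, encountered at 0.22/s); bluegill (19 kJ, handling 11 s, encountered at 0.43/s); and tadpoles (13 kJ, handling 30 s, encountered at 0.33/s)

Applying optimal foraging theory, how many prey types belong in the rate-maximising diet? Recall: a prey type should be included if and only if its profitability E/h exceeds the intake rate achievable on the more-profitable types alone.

E/h in descending order: shiners 12.9, crayfish 5.67, bluegill 1.73, tadpoles 0.433 kJ/s. The optimal diet is the largest prefix of this list for which every included type satisfies E_i/h_i > R on the types above it.
Rate on top 1: 4.901. crayfish: 5.67 > 4.901 → include.
Rate on top 2: 5.241. bluegill: 1.73 < 5.241 → exclude; stop.
Optimal diet: shiners, crayfish — 2 of 4 types.

2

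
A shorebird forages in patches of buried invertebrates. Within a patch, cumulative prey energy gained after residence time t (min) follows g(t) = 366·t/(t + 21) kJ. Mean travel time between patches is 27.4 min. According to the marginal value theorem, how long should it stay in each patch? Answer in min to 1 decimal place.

24.0 min

By the marginal value theorem, leave when the instantaneous gain rate g'(t) equals the habitat-wide average g(t)/(T + t).
g'(t) = 366·21/(t + 21)². Setting 366·21/(t+21)² = 366t/[(t+21)(27.4+t)] gives 21(27.4+t) = t(t+21), so t² = 21×27.4 = 575.4.
t* = √575.4 = 23.99 min.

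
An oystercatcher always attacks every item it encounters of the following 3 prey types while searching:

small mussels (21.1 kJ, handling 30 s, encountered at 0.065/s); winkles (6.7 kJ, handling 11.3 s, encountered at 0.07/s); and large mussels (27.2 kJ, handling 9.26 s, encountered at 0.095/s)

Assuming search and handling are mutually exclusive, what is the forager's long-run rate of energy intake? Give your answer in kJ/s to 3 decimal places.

0.958 kJ/s

Energy encountered per unit search time: 0.065×21.1 + 0.07×6.7 + 0.095×27.2 = 4.425 kJ/s.
Handling time per unit search time: 0.065×30 + 0.07×11.3 + 0.095×9.26 = 3.621.
Rate = 4.425/(1 + 3.621) = 0.9575 kJ/s.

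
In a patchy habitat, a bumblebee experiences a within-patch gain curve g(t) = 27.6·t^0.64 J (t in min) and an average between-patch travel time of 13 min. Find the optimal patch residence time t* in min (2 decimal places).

Maximise g(t)/(T+t): set derivative to zero → g'(t)(T+t) = g(t).
g'(t) = 0.64·27.6·t^-0.36. Setting 0.64·27.6·t^-0.36 = 27.6·t^0.64/(13+t) gives 0.64(13+t) = t, so 0.36·t = 0.64×13.
t* = 0.64×13/0.36 = 23.11 min.

23.11 min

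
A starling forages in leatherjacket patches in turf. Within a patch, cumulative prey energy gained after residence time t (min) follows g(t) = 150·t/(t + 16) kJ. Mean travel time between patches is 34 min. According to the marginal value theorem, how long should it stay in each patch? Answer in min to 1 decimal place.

Maximise g(t)/(T+t): set derivative to zero → g'(t)(T+t) = g(t).
g'(t) = 150·16/(t + 16)². Setting 150·16/(t+16)² = 150t/[(t+16)(34+t)] gives 16(34+t) = t(t+16), so t² = 16×34 = 544.
t* = √544 = 23.32 min.

23.3 min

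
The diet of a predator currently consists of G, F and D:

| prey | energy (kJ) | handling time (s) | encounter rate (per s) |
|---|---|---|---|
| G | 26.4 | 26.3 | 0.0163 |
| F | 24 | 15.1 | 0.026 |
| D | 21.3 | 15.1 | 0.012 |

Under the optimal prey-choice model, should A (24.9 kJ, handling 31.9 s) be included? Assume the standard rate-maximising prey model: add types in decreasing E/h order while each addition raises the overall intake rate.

Yes

Intake rate on the current diet: R = (0.0163×26.4 + 0.026×24 + 0.012×21.3) / (1 + 0.0163×26.3 + 0.026×15.1 + 0.012×15.1) = 1.31/2.002 = 0.6541 kJ/s.
Profitability of A: 24.9/31.9 = 0.7806 kJ/s.
0.7806 > 0.6541, so adding A raises the average — include it.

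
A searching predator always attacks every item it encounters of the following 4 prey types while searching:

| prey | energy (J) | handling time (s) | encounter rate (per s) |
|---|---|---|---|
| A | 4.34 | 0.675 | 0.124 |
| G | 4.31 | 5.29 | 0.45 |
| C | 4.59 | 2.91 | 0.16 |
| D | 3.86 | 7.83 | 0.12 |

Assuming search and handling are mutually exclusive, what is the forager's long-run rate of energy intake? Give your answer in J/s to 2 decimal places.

Energy encountered per unit search time: 0.124×4.34 + 0.45×4.31 + 0.16×4.59 + 0.12×3.86 = 3.675 J/s.
Handling time per unit search time: 0.124×0.675 + 0.45×5.29 + 0.16×2.91 + 0.12×7.83 = 3.869.
Rate = 3.675/(1 + 3.869) = 0.7548 J/s.

0.75 J/s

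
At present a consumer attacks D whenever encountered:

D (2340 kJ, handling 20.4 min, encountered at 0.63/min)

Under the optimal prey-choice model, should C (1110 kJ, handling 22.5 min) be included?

No

Intake rate on the current diet: R = (0.63×2340) / (1 + 0.63×20.4) = 1474/13.85 = 106.4 kJ/min.
C: E/h = 1110/22.5 = 49.33 kJ/min.
Since 49.33 < R, time spent handling C is better spent searching.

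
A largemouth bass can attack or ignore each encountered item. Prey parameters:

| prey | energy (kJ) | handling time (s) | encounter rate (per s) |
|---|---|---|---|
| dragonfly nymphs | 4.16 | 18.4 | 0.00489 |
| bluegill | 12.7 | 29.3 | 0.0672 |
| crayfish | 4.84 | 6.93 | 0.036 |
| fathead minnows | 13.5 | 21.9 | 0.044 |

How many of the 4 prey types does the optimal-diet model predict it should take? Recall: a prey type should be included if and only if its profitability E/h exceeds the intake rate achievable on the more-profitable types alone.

Profitabilities (E/h, kJ/s): crayfish 0.698, fathead minnows 0.616, bluegill 0.433, dragonfly nymphs 0.226. Add prey in this order while the next type's profitability exceeds the intake rate on those already taken.
Rate on top 1: 0.1395. fathead minnows: 0.616 > 0.1395 → include.
Rate on top 2: 0.3471. bluegill: 0.433 > 0.3471 → include.
Rate on top 3: 0.3878. dragonfly nymphs: 0.226 < 0.3878 → exclude; stop.
Optimal diet: crayfish, fathead minnows, bluegill — 3 of 4 types.

3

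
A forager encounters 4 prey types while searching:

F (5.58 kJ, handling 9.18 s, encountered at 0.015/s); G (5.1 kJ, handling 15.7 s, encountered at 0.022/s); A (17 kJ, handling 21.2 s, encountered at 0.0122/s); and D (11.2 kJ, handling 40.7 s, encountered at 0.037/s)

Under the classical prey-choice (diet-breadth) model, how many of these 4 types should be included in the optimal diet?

4

Rank by E/h (kJ/s): A 0.802, F 0.608, G 0.325, D 0.275. Include each in turn until the next type's E/h falls below the running intake rate.
Rate on top 1: 0.1648. F: 0.608 > 0.1648 → include.
Rate on top 2: 0.2085. G: 0.325 > 0.2085 → include.
Rate on top 3: 0.2316. D: 0.275 > 0.2316 → include.
Optimal diet: A, F, G, D — 4 of 4 types.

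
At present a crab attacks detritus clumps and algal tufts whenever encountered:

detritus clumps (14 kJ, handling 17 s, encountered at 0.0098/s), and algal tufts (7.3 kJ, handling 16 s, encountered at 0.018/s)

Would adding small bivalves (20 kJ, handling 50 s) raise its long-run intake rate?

Yes

On detritus clumps and algal tufts alone, R = ΣλE/(1+Σλh) = 0.2686/1.455 = 0.1847 kJ/s.
Profitability of small bivalves: 20/50 = 0.4 kJ/s.
0.4 > 0.1847, so adding small bivalves raises the average — include it.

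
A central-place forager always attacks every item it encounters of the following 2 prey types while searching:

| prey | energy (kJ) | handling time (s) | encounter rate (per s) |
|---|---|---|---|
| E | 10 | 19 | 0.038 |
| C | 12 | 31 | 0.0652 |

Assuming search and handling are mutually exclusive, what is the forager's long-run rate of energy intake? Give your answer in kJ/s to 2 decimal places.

0.31 kJ/s

R = (0.038×10 + 0.0652×12) / (1 + 0.038×19 + 0.0652×31) = 1.162/3.743 = 0.3105 kJ/s.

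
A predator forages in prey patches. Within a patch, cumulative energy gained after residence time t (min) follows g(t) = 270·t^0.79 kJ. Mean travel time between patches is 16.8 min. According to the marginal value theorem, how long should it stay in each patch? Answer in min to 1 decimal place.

63.2 min

By the marginal value theorem, leave when the instantaneous gain rate g'(t) equals the habitat-wide average g(t)/(T + t).
g'(t) = 0.79·270·t^-0.21. Setting 0.79·270·t^-0.21 = 270·t^0.79/(16.8+t) gives 0.79(16.8+t) = t, so 0.21·t = 0.79×16.8.
t* = 0.79×16.8/0.21 = 63.2 min.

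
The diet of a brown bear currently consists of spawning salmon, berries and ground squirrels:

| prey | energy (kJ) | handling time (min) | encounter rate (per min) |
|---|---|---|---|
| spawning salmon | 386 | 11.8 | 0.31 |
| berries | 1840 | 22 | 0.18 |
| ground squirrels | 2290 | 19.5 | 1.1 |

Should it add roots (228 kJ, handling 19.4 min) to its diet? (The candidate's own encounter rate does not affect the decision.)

On spawning salmon, berries and ground squirrels alone, R = ΣλE/(1+Σλh) = 2970/30.07 = 98.77 kJ/min.
roots: E/h = 228/19.4 = 11.75 kJ/min.
11.75 < 98.77, so adding roots would lower the average — exclude it.

No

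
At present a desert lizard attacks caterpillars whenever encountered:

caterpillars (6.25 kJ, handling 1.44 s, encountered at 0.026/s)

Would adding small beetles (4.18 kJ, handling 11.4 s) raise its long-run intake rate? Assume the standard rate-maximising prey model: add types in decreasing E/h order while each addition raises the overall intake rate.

On caterpillars alone, R = ΣλE/(1+Σλh) = 0.1625/1.037 = 0.1566 kJ/s.
small beetles: E/h = 4.18/11.4 = 0.3667 kJ/s.
Since 0.3667 > R, including small beetles increases the long-run rate.

Yes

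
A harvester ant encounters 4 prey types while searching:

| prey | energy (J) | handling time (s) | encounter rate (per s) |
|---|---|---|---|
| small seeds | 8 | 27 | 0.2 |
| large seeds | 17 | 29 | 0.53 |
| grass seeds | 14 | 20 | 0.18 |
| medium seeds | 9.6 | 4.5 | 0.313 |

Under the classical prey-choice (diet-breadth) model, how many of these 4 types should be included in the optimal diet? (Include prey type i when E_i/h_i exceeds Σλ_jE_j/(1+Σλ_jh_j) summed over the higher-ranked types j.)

Rank by E/h (J/s): medium seeds 2.13, grass seeds 0.7, large seeds 0.586, small seeds 0.296. Include each in turn until the next type's E/h falls below the running intake rate.
Rate on top 1: 1.248. grass seeds: 0.7 < 1.248 → exclude; stop.
Optimal diet: medium seeds — 1 of 4 types.

1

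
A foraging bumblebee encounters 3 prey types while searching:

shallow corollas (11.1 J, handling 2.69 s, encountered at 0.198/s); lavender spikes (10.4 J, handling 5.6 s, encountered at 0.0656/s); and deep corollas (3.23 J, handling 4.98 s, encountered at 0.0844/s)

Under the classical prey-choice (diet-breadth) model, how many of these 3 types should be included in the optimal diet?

2

Rank by E/h (J/s): shallow corollas 4.13, lavender spikes 1.86, deep corollas 0.649. Include each in turn until the next type's E/h falls below the running intake rate.
Rate on top 1: 1.434. lavender spikes: 1.86 > 1.434 → include.
Rate on top 2: 1.516. deep corollas: 0.649 < 1.516 → exclude; stop.
Optimal diet: shallow corollas, lavender spikes — 2 of 3 types.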